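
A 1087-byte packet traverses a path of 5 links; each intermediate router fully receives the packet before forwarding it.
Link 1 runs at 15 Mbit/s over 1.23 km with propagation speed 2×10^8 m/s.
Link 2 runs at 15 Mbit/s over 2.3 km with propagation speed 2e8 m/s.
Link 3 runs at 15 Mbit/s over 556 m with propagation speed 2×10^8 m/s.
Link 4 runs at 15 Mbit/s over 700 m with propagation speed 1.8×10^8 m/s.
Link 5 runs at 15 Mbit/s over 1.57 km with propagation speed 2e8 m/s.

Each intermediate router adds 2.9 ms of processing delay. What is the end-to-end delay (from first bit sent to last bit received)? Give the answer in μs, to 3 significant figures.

14500 μs

L = 1087 × 8 = 8696 bits.
Transmission delay per hop = L/R = 8696/15000000 = 579.733 μs; 5 hops → 2898.67 μs.
Propagation delays (d/s per hop): 6.15, 11.5, 2.78, 3.88889, 7.85 μs; sum = 32.1689 μs.
Processing at 4 router(s): 4 × 2.9 ms = 11600 μs.
End-to-end = 14500 μs.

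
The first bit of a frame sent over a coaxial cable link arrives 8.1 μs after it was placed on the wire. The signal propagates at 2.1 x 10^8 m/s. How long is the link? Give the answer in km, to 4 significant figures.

d = s × t_prop = 210000000 × 8.1e-06 = 1.701 km.

1.701 km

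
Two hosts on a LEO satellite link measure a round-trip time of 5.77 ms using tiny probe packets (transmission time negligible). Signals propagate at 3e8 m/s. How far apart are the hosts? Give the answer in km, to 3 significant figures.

866 km

One-way propagation = RTT/2 = 2.885 ms.
d = s × t = 300000000 × 0.002885 = 866 km.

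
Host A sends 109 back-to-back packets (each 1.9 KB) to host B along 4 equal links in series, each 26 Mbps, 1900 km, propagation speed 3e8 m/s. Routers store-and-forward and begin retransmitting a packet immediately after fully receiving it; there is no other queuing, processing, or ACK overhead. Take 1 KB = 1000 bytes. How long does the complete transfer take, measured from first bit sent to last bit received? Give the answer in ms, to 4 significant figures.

Per-hop transmission t_tx = L/R = 15200/26000000 = 0.584615 ms.
Per-hop propagation t_prop = 1900000/300000000 = 6.33333 ms.
Pipeline fill: first packet needs 4·t_tx to clear all hops; remaining 108 packets each add one t_tx.
Total = (4+109-1)·t_tx + 4·t_prop = 112·0.584615 + 4·6.33333 = 90.81 ms.

90.81 ms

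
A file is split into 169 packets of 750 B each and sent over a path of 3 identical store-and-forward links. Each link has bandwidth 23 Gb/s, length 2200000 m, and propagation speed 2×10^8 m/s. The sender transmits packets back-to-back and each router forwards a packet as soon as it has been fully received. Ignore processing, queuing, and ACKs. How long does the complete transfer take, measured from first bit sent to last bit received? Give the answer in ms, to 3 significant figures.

33.0 ms

Per-hop transmission t_tx = L/R = 6000/23000000000 = 0.00026087 ms.
Per-hop propagation t_prop = 2200000/200000000 = 11 ms.
Pipeline fill: first packet needs 3·t_tx to clear all hops; remaining 168 packets each add one t_tx.
Total = (3+169-1)·t_tx + 3·t_prop = 171·0.00026087 + 3·11 = 33.0 ms.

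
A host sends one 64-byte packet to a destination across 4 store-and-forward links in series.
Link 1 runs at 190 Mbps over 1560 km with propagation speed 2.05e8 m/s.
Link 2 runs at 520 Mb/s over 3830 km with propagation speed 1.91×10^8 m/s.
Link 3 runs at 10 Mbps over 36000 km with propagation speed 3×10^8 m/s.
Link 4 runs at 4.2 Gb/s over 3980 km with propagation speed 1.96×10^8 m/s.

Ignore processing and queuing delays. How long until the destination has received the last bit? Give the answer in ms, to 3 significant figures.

L = 64 × 8 = 512 bits.
Transmission delays (L/R per hop): 0.00269474, 0.000984615, 0.0512, 0.000121905 ms; sum = 0.0550013 ms.
Propagation delays (d/s per hop): 7.60976, 20.0524, 120, 20.3061 ms; sum = 167.968 ms.
End-to-end = 168 ms.

168 ms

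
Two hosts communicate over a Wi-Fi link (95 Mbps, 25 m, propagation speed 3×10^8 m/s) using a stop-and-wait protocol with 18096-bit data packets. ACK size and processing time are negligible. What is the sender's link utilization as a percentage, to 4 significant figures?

99.91 %

t_tx = L/R = 18096/95000000 = 0.000190484 s.
t_prop = 25/300000000 = 8.33333e-08 s; RTT = 1.66667e-07 s.
Cycle = t_tx + RTT = 0.000190651 s.
Utilization = t_tx / cycle = 0.000190484/0.000190651 = 99.91 %.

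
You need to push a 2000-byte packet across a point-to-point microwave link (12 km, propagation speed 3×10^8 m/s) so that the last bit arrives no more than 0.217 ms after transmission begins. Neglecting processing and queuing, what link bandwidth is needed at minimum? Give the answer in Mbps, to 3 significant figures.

L = 16000 bits.
Propagation delay = 12000 / 300000000 = 0.04 ms.
Transmission budget = 0.217 − 0.04 = 0.177 ms.
R ≥ L / t_tx = 16000 bits / 0.000177 s = 90.4 Mbps.

90.4 Mbps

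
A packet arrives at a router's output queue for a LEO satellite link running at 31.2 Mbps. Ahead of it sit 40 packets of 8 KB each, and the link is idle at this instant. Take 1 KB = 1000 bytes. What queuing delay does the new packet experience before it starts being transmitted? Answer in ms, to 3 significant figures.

82.1 ms

Each queued packet: L/R = 64000/31200000 = 2.05128 ms.
40 queued → 82.0513 ms.
Queuing delay = 82.1 ms.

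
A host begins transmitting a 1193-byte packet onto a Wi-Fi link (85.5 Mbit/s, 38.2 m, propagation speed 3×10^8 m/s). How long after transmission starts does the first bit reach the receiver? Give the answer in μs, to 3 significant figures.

0.127 μs

First bit experiences only propagation delay: d/s = 38.2/300000000 = 0.127 μs.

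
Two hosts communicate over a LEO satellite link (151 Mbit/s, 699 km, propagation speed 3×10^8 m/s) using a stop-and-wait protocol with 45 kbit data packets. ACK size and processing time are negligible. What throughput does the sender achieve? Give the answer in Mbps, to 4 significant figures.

9.076 Mbps

t_tx = L/R = 45000/151000000 = 0.000298013 s.
t_prop = 699000/300000000 = 0.00233 s; RTT = 0.00466 s.
Cycle = t_tx + RTT = 0.00495801 s.
Throughput = L / cycle = 45000 / 0.00495801 = 9.076 Mbps.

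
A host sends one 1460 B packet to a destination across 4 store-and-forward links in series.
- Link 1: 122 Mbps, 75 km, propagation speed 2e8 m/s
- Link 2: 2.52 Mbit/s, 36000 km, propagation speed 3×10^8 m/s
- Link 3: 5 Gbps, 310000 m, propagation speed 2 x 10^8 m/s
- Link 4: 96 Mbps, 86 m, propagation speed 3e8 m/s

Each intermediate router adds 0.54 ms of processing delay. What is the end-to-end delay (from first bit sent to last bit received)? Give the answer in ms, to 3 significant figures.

L = 1460 × 8 = 11680 bits.
Transmission delays (L/R per hop): 0.0957377, 4.63492, 0.002336, 0.121667 ms; sum = 4.85466 ms.
Propagation delays (d/s per hop): 0.375, 120, 1.55, 0.000286667 ms; sum = 121.925 ms.
Processing at 3 router(s): 3 × 0.54 ms = 1.62 ms.
End-to-end = 128 ms.

128 ms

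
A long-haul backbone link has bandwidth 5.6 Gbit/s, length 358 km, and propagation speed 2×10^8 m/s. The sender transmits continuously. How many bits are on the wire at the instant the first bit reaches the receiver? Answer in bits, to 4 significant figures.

Propagation delay = 358000 / 200000000 = 0.00179 s.
BDP = R × t_prop = 5600000000 × 0.00179 = 10024000 bits.

10020000 bits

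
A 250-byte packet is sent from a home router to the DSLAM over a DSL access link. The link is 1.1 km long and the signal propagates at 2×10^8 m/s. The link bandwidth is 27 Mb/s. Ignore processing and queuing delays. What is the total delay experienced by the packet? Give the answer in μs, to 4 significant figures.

L = 250 × 8 = 2000 bits.
Transmission delay = L/R = 2000 / 27000000 = 74.0741 μs.
Propagation delay = d/s = 1100 m / 200000000 m/s = 5.5 μs.
Total = 79.57 μs.

79.57 μs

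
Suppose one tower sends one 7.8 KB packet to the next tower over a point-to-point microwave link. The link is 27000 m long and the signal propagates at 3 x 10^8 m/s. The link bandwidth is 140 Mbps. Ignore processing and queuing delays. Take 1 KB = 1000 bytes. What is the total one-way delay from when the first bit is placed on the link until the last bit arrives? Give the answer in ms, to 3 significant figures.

0.536 ms

L = 62400 bits.
Transmission delay = L/R = 62400 / 140000000 = 0.445714 ms.
Propagation delay = d/s = 27000 m / 300000000 m/s = 0.09 ms.
Total = 0.536 ms.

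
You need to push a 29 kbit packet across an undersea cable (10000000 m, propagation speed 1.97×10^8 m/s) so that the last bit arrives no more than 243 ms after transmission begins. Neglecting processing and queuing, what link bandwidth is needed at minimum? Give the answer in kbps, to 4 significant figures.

Propagation delay = 10000000 / 197000000 = 50.7614 ms.
Transmission budget = 243 − 50.7614 = 192.239 ms.
R ≥ L / t_tx = 29000 bits / 0.192239 s = 150.9 kbps.

150.9 kbps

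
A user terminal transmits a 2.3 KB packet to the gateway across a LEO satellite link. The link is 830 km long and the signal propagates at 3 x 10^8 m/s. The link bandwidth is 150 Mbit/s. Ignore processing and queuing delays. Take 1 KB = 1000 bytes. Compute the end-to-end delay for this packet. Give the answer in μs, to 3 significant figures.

L = 18400 bits.
Transmission delay = L/R = 18400 / 150000000 = 122.667 μs.
Propagation delay = d/s = 830000 m / 300000000 m/s = 2766.67 μs.
Total = 2890 μs.

2890 μs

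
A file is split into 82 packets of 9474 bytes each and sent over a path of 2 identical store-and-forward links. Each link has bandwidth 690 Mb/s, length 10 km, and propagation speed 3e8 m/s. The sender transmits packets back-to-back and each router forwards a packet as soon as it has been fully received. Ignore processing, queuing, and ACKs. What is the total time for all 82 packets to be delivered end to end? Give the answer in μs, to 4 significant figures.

9184 μs

Per-hop transmission t_tx = L/R = 75792/690000000 = 109.843 μs.
Per-hop propagation t_prop = 10000/300000000 = 33.3333 μs.
Pipeline fill: first packet needs 2·t_tx to clear all hops; remaining 81 packets each add one t_tx.
Total = (2+82-1)·t_tx + 2·t_prop = 83·109.843 + 2·33.3333 = 9184 μs.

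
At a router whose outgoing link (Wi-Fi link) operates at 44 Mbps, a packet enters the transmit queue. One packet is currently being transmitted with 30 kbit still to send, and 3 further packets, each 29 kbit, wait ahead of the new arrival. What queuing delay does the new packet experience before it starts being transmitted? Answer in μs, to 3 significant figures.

2660 μs

Each queued packet: L/R = 29000/44000000 = 659.091 μs.
3 queued → 1977.27 μs.
Plus remaining 30000 bits of current packet: 681.818 μs.
Queuing delay = 2660 μs.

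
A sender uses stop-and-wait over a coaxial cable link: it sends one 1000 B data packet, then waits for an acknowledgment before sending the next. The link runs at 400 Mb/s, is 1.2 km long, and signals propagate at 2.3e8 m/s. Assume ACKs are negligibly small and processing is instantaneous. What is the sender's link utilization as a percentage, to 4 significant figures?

t_tx = L/R = 8000/400000000 = 2e-05 s.
t_prop = 1200/2.3e+08 = 5.21739e-06 s; RTT = 1.04348e-05 s.
Cycle = t_tx + RTT = 3.04348e-05 s.
Utilization = t_tx / cycle = 2e-05/3.04348e-05 = 65.71 %.

65.71 %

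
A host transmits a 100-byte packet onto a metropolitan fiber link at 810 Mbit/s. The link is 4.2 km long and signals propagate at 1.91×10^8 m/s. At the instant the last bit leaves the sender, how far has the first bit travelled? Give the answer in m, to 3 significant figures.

t_tx = L/R = 800/810000000 = 9.87654e-07 s.
Distance = s × t_tx = 191000000 × 9.87654e-07 = 189 m.

189 m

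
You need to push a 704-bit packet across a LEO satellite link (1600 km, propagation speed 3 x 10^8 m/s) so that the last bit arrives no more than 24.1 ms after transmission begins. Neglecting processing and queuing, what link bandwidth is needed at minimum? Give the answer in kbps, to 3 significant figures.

37.5 kbps

Propagation delay = 1600000 / 300000000 = 5.33333 ms.
Transmission budget = 24.1 − 5.33333 = 18.7667 ms.
R ≥ L / t_tx = 704 bits / 0.0187667 s = 37.5 kbps.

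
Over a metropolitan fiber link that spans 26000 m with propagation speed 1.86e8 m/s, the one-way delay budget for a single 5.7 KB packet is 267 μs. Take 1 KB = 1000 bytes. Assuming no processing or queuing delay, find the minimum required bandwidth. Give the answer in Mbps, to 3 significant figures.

L = 45600 bits.
Propagation delay = 26000 / 186000000 = 139.785 μs.
Transmission budget = 267 − 139.785 = 127.215 μs.
R ≥ L / t_tx = 45600 bits / 0.000127215 s = 358 Mbps.

358 Mbps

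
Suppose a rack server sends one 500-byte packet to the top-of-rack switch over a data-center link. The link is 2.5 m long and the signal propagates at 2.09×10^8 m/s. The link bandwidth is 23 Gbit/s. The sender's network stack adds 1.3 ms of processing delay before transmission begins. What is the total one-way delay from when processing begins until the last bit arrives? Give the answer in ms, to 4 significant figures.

1.300 ms

L = 500 × 8 = 4000 bits.
Transmission delay = L/R = 4000 / 23000000000 = 0.000173913 ms.
Propagation delay = d/s = 2.5 m / 209000000 m/s = 1.19617e-05 ms.
Plus processing delay 1.3 ms = 1.3 ms.
Total = 1.300 ms.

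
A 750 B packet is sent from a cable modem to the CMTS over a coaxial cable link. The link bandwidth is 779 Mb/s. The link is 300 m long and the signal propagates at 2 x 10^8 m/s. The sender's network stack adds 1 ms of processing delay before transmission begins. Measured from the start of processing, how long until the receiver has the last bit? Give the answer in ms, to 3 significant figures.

1.01 ms

L = 750 × 8 = 6000 bits.
Transmission delay = L/R = 6000 / 779000000 = 0.00770218 ms.
Propagation delay = d/s = 300 m / 200000000 m/s = 0.0015 ms.
Plus processing delay 1 ms = 1 ms.
Total = 1.01 ms.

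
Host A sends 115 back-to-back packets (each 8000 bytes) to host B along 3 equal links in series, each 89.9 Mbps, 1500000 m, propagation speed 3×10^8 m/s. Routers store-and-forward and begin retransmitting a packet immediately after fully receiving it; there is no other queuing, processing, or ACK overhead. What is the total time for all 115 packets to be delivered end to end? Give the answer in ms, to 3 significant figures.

Per-hop transmission t_tx = L/R = 64000/89900000 = 0.711902 ms.
Per-hop propagation t_prop = 1500000/300000000 = 5 ms.
Pipeline fill: first packet needs 3·t_tx to clear all hops; remaining 114 packets each add one t_tx.
Total = (3+115-1)·t_tx + 3·t_prop = 117·0.711902 + 3·5 = 98.3 ms.

98.3 ms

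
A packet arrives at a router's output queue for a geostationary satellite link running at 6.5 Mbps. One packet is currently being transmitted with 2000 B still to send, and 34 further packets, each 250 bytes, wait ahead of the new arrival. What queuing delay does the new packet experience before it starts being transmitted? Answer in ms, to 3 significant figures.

Each queued packet: L/R = 2000/6500000 = 0.307692 ms.
34 queued → 10.4615 ms.
Plus remaining 16000 bits of current packet: 2.46154 ms.
Queuing delay = 12.9 ms.

12.9 ms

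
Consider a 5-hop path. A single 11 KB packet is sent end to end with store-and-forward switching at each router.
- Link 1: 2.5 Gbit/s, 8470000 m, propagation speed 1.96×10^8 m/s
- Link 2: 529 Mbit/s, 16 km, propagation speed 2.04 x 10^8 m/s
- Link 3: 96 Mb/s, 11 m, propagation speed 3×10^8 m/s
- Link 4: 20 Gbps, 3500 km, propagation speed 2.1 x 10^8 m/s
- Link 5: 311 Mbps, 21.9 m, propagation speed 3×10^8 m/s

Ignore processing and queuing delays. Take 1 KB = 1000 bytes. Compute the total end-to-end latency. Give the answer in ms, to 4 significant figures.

L = 88000 bits.
Transmission delays (L/R per hop): 0.0352, 0.166352, 0.916667, 0.0044, 0.282958 ms; sum = 1.40558 ms.
Propagation delays (d/s per hop): 43.2143, 0.0784314, 3.66667e-05, 16.6667, 7.3e-05 ms; sum = 59.9595 ms.
End-to-end = 61.37 ms.

61.37 ms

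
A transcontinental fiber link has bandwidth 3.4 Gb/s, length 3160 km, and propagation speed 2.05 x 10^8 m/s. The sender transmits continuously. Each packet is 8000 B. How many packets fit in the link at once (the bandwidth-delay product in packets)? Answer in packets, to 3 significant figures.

Propagation delay = 3160000 / 2.05e+08 = 0.0154146 s.
BDP = R × t_prop = 3400000000 × 0.0154146 = 52409800 bits.
In packets of 64000 bits: 819 packets.

819 packets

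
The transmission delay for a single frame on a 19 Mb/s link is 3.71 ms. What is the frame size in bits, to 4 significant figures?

L = R × t_tx = 19000000 b/s × 0.00371 s = 70490 bits.

70490 bits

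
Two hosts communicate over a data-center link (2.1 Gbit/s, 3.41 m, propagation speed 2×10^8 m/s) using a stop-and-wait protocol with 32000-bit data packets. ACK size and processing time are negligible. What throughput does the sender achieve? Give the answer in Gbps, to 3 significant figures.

t_tx = L/R = 32000/2100000000 = 1.52381e-05 s.
t_prop = 3.41/200000000 = 1.705e-08 s; RTT = 3.41e-08 s.
Cycle = t_tx + RTT = 1.52722e-05 s.
Throughput = L / cycle = 32000 / 1.52722e-05 = 2.10 Gbps.

2.10 Gbps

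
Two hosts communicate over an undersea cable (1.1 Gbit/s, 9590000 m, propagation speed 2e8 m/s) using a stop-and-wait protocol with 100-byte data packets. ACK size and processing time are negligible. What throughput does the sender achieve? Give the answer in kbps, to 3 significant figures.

t_tx = L/R = 800/1100000000 = 7.27273e-07 s.
t_prop = 9590000/200000000 = 0.04795 s; RTT = 0.0959 s.
Cycle = t_tx + RTT = 0.0959007 s.
Throughput = L / cycle = 800 / 0.0959007 = 8.34 kbps.

8.34 kbps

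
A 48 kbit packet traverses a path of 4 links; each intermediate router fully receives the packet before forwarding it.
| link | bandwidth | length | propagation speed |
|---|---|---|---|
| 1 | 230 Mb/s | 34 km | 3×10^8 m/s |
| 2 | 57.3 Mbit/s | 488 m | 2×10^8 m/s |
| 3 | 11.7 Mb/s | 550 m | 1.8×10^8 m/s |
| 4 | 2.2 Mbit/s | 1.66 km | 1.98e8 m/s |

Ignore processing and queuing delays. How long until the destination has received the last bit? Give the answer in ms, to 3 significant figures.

27.1 ms

L = 48000 bits.
Transmission delays (L/R per hop): 0.208696, 0.837696, 4.10256, 21.8182 ms; sum = 26.9671 ms.
Propagation delays (d/s per hop): 0.113333, 0.00244, 0.00305556, 0.00838384 ms; sum = 0.127213 ms.
End-to-end = 27.1 ms.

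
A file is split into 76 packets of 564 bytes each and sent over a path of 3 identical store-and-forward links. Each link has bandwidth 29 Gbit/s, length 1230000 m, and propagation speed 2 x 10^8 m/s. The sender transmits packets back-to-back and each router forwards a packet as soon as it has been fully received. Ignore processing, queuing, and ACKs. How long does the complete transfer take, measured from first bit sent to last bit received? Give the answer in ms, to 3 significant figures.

Per-hop transmission t_tx = L/R = 4512/29000000000 = 0.000155586 ms.
Per-hop propagation t_prop = 1230000/200000000 = 6.15 ms.
Pipeline fill: first packet needs 3·t_tx to clear all hops; remaining 75 packets each add one t_tx.
Total = (3+76-1)·t_tx + 3·t_prop = 78·0.000155586 + 3·6.15 = 18.5 ms.

18.5 ms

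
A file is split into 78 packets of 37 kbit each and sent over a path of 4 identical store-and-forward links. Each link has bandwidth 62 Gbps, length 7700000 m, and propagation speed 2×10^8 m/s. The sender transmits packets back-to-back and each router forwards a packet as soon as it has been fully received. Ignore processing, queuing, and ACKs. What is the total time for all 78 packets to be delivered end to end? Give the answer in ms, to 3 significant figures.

Per-hop transmission t_tx = L/R = 37000/62000000000 = 0.000596774 ms.
Per-hop propagation t_prop = 7700000/200000000 = 38.5 ms.
Pipeline fill: first packet needs 4·t_tx to clear all hops; remaining 77 packets each add one t_tx.
Total = (4+78-1)·t_tx + 4·t_prop = 81·0.000596774 + 4·38.5 = 154 ms.

154 ms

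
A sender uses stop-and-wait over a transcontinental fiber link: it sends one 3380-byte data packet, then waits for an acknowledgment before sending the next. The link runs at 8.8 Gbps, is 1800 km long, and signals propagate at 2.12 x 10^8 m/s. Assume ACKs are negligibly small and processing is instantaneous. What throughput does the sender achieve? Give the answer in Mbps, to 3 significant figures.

t_tx = L/R = 27040/8800000000 = 3.07273e-06 s.
t_prop = 1800000/212000000 = 0.00849057 s; RTT = 0.0169811 s.
Cycle = t_tx + RTT = 0.0169842 s.
Throughput = L / cycle = 27040 / 0.0169842 = 1.59 Mbps.

1.59 Mbps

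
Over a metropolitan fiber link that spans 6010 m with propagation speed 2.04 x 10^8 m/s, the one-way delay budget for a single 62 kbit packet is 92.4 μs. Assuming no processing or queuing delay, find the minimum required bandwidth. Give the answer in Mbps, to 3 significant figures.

Propagation delay = 6010 / 204000000 = 29.4608 μs.
Transmission budget = 92.4 − 29.4608 = 62.9392 μs.
R ≥ L / t_tx = 62000 bits / 6.29392e-05 s = 985 Mbps.

985 Mbps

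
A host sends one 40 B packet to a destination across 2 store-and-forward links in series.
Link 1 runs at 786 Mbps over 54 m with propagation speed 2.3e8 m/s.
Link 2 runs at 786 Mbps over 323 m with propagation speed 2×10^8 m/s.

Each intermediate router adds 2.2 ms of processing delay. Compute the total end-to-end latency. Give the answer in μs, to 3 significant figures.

2200 μs

L = 40 × 8 = 320 bits.
Transmission delay per hop = L/R = 320/786000000 = 0.407125 μs; 2 hops → 0.814249 μs.
Propagation delays (d/s per hop): 0.234783, 1.615 μs; sum = 1.84978 μs.
Processing at 1 router(s): 1 × 2.2 ms = 2200 μs.
End-to-end = 2200 μs.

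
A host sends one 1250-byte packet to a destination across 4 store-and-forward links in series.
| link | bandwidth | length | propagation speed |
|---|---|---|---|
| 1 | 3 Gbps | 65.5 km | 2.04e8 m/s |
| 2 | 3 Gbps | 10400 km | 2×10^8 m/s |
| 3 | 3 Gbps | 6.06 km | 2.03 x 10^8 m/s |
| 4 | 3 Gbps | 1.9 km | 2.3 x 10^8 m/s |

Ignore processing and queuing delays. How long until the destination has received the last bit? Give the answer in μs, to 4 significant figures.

52370 μs

L = 1250 × 8 = 10000 bits.
Transmission delay per hop = L/R = 10000/3000000000 = 3.33333 μs; 4 hops → 13.3333 μs.
Propagation delays (d/s per hop): 321.078, 52000, 29.8522, 8.26087 μs; sum = 52359.2 μs.
End-to-end = 52370 μs.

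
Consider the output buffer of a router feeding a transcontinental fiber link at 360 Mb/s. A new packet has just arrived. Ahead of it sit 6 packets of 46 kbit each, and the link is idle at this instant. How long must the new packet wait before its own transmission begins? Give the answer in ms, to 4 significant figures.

0.7667 ms

Each queued packet: L/R = 46000/360000000 = 0.127778 ms.
6 queued → 0.766667 ms.
Queuing delay = 0.7667 ms.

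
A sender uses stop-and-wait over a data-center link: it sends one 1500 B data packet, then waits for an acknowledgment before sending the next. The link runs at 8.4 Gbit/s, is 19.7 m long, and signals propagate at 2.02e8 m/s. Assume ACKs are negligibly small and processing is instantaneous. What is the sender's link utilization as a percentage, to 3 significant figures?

t_tx = L/R = 12000/8400000000 = 1.42857e-06 s.
t_prop = 19.7/202000000 = 9.75248e-08 s; RTT = 1.9505e-07 s.
Cycle = t_tx + RTT = 1.62362e-06 s.
Utilization = t_tx / cycle = 1.42857e-06/1.62362e-06 = 88.0 %.

88.0 %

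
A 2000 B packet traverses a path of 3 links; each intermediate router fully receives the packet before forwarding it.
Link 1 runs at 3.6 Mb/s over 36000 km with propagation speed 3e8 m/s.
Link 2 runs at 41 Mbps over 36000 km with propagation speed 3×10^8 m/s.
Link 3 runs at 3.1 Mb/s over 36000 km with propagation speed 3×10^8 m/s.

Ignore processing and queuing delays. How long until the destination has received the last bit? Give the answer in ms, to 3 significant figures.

L = 2000 × 8 = 16000 bits.
Transmission delays (L/R per hop): 4.44444, 0.390244, 5.16129 ms; sum = 9.99598 ms.
Propagation delays (d/s per hop): 120, 120, 120 ms; sum = 360 ms.
End-to-end = 370 ms.

370 ms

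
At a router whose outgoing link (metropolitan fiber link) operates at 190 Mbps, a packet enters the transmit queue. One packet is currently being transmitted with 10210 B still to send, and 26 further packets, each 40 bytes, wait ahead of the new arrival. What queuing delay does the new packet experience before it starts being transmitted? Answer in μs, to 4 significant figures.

Each queued packet: L/R = 320/190000000 = 1.68421 μs.
26 queued → 43.7895 μs.
Plus remaining 81680 bits of current packet: 429.895 μs.
Queuing delay = 473.7 μs.

473.7 μs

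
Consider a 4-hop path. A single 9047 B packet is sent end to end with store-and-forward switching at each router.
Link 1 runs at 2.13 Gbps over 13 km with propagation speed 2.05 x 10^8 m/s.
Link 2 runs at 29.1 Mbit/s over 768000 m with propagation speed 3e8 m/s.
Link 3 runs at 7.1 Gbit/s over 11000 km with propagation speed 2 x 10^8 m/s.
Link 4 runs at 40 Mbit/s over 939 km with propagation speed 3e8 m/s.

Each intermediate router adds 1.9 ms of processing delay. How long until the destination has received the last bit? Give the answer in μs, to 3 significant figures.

L = 9047 × 8 = 72376 bits.
Transmission delays (L/R per hop): 33.9793, 2487.15, 10.1938, 1809.4 μs; sum = 4340.72 μs.
Propagation delays (d/s per hop): 63.4146, 2560, 55000, 3130 μs; sum = 60753.4 μs.
Processing at 3 router(s): 3 × 1.9 ms = 5700 μs.
End-to-end = 70800 μs.

70800 μs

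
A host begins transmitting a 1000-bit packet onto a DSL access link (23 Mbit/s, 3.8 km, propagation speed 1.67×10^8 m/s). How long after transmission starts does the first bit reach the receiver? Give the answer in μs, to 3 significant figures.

22.8 μs

First bit experiences only propagation delay: d/s = 3800/167000000 = 22.8 μs.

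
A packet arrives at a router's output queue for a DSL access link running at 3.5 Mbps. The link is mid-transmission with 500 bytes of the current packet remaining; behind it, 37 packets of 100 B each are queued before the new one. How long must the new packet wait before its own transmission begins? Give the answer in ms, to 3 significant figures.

9.60 ms

Each queued packet: L/R = 800/3500000 = 0.228571 ms.
37 queued → 8.45714 ms.
Plus remaining 4000 bits of current packet: 1.14286 ms.
Queuing delay = 9.60 ms.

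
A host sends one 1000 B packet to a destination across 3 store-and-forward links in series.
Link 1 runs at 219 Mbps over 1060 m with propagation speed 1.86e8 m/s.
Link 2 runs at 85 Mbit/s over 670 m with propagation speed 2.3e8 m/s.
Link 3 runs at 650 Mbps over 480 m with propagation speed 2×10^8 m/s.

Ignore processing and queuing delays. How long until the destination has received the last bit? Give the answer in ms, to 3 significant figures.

L = 1000 × 8 = 8000 bits.
Transmission delays (L/R per hop): 0.0365297, 0.0941176, 0.0123077 ms; sum = 0.142955 ms.
Propagation delays (d/s per hop): 0.00569892, 0.00291304, 0.0024 ms; sum = 0.011012 ms.
End-to-end = 0.154 ms.

0.154 ms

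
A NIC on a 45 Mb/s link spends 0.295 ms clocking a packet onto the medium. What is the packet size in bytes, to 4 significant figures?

1659 bytes

L = R × t_tx = 45000000 b/s × 0.000295 s = 13275 bits.
In bytes: 13275 / 8 = 1659 bytes.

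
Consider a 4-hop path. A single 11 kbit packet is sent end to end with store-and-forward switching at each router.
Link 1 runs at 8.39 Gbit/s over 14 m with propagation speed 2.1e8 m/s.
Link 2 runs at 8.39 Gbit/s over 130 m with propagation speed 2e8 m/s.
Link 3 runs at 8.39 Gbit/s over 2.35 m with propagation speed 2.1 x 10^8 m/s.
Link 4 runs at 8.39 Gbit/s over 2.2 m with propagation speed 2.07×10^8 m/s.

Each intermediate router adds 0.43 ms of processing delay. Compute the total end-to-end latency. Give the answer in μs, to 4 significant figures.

1296 μs

L = 11000 bits.
Transmission delay per hop = L/R = 11000/8.39e+09 = 1.31108 μs; 4 hops → 5.24434 μs.
Propagation delays (d/s per hop): 0.0666667, 0.65, 0.0111905, 0.010628 μs; sum = 0.738485 μs.
Processing at 3 router(s): 3 × 0.43 ms = 1290 μs.
End-to-end = 1296 μs.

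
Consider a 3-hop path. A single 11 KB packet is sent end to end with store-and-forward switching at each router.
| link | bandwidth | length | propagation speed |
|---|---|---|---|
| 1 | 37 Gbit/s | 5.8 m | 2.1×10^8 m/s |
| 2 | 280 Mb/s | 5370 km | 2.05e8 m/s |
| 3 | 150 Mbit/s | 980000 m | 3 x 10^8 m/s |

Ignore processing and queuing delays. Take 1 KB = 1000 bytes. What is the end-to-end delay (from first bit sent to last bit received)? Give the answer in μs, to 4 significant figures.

L = 88000 bits.
Transmission delays (L/R per hop): 2.37838, 314.286, 586.667 μs; sum = 903.331 μs.
Propagation delays (d/s per hop): 0.027619, 26195.1, 3266.67 μs; sum = 29461.8 μs.
End-to-end = 30370 μs.

30370 μs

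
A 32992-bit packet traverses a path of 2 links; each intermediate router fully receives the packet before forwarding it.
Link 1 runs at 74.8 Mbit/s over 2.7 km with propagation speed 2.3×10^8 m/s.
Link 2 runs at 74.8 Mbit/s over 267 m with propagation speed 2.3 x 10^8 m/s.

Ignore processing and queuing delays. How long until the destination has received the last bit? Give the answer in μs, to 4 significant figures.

Transmission delay per hop = L/R = 32992/74800000 = 441.07 μs; 2 hops → 882.139 μs.
Propagation delays (d/s per hop): 11.7391, 1.16087 μs; sum = 12.9 μs.
End-to-end = 895.0 μs.

895.0 μs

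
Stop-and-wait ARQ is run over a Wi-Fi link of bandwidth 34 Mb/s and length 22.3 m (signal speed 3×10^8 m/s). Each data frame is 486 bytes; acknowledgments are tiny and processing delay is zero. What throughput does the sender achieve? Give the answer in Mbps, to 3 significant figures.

t_tx = L/R = 3888/34000000 = 0.000114353 s.
t_prop = 22.3/300000000 = 7.43333e-08 s; RTT = 1.48667e-07 s.
Cycle = t_tx + RTT = 0.000114502 s.
Throughput = L / cycle = 3888 / 0.000114502 = 34.0 Mbps.

34.0 Mbps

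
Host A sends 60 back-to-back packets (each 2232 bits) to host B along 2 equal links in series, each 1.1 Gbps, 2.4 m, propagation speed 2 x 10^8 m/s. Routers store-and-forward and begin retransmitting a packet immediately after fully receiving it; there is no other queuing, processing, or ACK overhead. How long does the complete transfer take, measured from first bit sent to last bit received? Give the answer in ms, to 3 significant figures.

Per-hop transmission t_tx = L/R = 2232/1100000000 = 0.00202909 ms.
Per-hop propagation t_prop = 2.4/200000000 = 1.2e-05 ms.
Pipeline fill: first packet needs 2·t_tx to clear all hops; remaining 59 packets each add one t_tx.
Total = (2+60-1)·t_tx + 2·t_prop = 61·0.00202909 + 2·1.2e-05 = 0.124 ms.

0.124 ms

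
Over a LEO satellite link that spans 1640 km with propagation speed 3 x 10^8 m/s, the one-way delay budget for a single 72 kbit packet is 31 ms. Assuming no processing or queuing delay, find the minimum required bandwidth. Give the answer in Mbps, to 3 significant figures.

2.82 Mbps

Propagation delay = 1640000 / 300000000 = 5.46667 ms.
Transmission budget = 31 − 5.46667 = 25.5333 ms.
R ≥ L / t_tx = 72000 bits / 0.0255333 s = 2.82 Mbps.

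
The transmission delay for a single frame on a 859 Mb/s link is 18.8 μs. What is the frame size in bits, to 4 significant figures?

16150 bits

L = R × t_tx = 859000000 b/s × 1.88e-05 s = 16149.2 bits.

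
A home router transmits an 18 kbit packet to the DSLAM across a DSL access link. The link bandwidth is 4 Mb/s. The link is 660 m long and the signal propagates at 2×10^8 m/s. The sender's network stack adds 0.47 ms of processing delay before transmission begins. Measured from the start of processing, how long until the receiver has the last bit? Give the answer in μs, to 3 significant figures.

L = 18000 bits.
Transmission delay = L/R = 18000 / 4000000 = 4500 μs.
Propagation delay = d/s = 660 m / 200000000 m/s = 3.3 μs.
Plus processing delay 0.47 ms = 470 μs.
Total = 4970 μs.

4970 μs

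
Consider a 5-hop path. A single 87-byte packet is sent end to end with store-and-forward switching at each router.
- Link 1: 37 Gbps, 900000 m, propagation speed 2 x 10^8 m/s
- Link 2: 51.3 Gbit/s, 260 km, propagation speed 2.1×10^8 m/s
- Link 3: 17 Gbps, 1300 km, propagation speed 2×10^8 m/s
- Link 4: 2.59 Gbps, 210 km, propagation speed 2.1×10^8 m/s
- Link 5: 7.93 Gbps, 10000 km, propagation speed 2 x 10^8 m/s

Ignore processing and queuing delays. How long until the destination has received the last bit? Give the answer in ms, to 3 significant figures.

L = 87 × 8 = 696 bits.
Transmission delays (L/R per hop): 1.88108e-05, 1.35673e-05, 4.09412e-05, 0.000268726, 8.7768e-05 ms; sum = 0.000429813 ms.
Propagation delays (d/s per hop): 4.5, 1.2381, 6.5, 1, 50 ms; sum = 63.2381 ms.
End-to-end = 63.2 ms.

63.2 ms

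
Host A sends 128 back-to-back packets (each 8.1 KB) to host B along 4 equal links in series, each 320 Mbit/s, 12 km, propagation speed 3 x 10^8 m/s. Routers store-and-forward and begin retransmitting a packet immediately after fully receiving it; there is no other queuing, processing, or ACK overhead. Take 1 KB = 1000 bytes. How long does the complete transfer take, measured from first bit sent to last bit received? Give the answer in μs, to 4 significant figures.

Per-hop transmission t_tx = L/R = 64800/320000000 = 202.5 μs.
Per-hop propagation t_prop = 12000/300000000 = 40 μs.
Pipeline fill: first packet needs 4·t_tx to clear all hops; remaining 127 packets each add one t_tx.
Total = (4+128-1)·t_tx + 4·t_prop = 131·202.5 + 4·40 = 26690 μs.

26690 μs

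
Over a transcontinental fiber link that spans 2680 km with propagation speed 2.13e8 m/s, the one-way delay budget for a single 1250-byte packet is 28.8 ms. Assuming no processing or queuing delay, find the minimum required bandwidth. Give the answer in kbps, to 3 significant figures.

617 kbps

L = 10000 bits.
Propagation delay = 2680000 / 213000000 = 12.5822 ms.
Transmission budget = 28.8 − 12.5822 = 16.2178 ms.
R ≥ L / t_tx = 10000 bits / 0.0162178 s = 617 kbps.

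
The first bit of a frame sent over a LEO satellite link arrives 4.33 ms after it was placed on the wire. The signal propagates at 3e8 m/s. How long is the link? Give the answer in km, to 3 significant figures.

1300 km

d = s × t_prop = 300000000 × 0.00433 = 1300 km.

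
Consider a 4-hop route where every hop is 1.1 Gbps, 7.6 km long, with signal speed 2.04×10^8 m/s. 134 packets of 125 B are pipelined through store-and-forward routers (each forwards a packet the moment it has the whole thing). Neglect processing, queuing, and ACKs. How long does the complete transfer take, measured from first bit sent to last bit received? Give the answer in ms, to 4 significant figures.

Per-hop transmission t_tx = L/R = 1000/1100000000 = 0.000909091 ms.
Per-hop propagation t_prop = 7600/204000000 = 0.0372549 ms.
Pipeline fill: first packet needs 4·t_tx to clear all hops; remaining 133 packets each add one t_tx.
Total = (4+134-1)·t_tx + 4·t_prop = 137·0.000909091 + 4·0.0372549 = 0.2736 ms.

0.2736 ms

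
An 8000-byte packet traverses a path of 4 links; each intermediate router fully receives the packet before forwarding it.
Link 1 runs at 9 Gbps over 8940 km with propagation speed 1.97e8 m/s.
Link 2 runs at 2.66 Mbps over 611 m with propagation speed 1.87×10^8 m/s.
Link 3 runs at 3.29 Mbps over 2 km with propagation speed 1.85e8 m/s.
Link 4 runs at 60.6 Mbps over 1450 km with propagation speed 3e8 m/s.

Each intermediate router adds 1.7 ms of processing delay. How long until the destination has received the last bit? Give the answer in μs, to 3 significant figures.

99900 μs

L = 8000 × 8 = 64000 bits.
Transmission delays (L/R per hop): 7.11111, 24060.2, 19452.9, 1056.11 μs; sum = 44576.3 μs.
Propagation delays (d/s per hop): 45380.7, 3.26738, 10.8108, 4833.33 μs; sum = 50228.1 μs.
Processing at 3 router(s): 3 × 1.7 ms = 5100 μs.
End-to-end = 99900 μs.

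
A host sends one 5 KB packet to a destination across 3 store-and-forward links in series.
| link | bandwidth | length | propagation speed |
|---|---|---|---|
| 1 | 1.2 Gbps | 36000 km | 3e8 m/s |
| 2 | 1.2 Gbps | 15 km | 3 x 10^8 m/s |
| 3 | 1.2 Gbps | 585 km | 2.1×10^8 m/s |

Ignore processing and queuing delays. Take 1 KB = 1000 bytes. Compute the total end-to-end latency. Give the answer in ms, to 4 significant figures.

L = 40000 bits.
Transmission delay per hop = L/R = 40000/1200000000 = 0.0333333 ms; 3 hops → 0.1 ms.
Propagation delays (d/s per hop): 120, 0.05, 2.78571 ms; sum = 122.836 ms.
End-to-end = 122.9 ms.

122.9 ms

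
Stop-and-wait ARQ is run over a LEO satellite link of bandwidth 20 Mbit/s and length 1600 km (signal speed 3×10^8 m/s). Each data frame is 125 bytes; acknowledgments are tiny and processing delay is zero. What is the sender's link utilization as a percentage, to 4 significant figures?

t_tx = L/R = 1000/20000000 = 5e-05 s.
t_prop = 1600000/300000000 = 0.00533333 s; RTT = 0.0106667 s.
Cycle = t_tx + RTT = 0.0107167 s.
Utilization = t_tx / cycle = 5e-05/0.0107167 = 0.4666 %.

0.4666 %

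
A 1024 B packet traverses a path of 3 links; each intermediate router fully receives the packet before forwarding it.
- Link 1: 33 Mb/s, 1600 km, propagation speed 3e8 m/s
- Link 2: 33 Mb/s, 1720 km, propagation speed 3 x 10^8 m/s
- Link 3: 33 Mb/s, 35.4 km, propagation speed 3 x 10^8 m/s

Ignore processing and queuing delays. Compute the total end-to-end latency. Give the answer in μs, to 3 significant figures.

L = 1024 × 8 = 8192 bits.
Transmission delay per hop = L/R = 8192/33000000 = 248.242 μs; 3 hops → 744.727 μs.
Propagation delays (d/s per hop): 5333.33, 5733.33, 118 μs; sum = 11184.7 μs.
End-to-end = 11900 μs.

11900 μs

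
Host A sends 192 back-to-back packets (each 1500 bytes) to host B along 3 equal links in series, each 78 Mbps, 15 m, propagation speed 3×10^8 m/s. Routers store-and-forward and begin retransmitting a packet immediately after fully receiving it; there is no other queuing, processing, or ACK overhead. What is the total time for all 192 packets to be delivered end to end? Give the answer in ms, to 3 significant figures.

29.8 ms

Per-hop transmission t_tx = L/R = 12000/78000000 = 0.153846 ms.
Per-hop propagation t_prop = 15/300000000 = 5e-05 ms.
Pipeline fill: first packet needs 3·t_tx to clear all hops; remaining 191 packets each add one t_tx.
Total = (3+192-1)·t_tx + 3·t_prop = 194·0.153846 + 3·5e-05 = 29.8 ms.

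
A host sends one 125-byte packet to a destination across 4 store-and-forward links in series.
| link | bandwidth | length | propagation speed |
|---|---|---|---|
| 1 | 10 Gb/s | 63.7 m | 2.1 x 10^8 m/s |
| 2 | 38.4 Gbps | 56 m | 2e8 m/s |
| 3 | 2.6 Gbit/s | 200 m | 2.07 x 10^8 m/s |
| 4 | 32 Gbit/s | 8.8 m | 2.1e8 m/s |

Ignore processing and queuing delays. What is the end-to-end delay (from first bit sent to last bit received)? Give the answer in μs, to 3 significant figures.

2.13 μs

L = 125 × 8 = 1000 bits.
Transmission delays (L/R per hop): 0.1, 0.0260417, 0.384615, 0.03125 μs; sum = 0.541907 μs.
Propagation delays (d/s per hop): 0.303333, 0.28, 0.966184, 0.0419048 μs; sum = 1.59142 μs.
End-to-end = 2.13 μs.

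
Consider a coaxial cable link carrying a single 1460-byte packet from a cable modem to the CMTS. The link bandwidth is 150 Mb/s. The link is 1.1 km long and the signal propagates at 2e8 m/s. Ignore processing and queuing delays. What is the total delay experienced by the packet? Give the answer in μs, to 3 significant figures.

L = 1460 × 8 = 11680 bits.
Transmission delay = L/R = 11680 / 150000000 = 77.8667 μs.
Propagation delay = d/s = 1100 m / 200000000 m/s = 5.5 μs.
Total = 83.4 μs.

83.4 μs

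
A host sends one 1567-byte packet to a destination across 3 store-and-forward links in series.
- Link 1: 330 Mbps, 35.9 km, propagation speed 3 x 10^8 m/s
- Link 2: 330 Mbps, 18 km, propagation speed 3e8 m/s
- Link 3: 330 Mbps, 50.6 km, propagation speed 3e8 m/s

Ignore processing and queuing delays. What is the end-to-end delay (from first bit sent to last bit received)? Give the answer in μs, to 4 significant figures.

462.3 μs

L = 1567 × 8 = 12536 bits.
Transmission delay per hop = L/R = 12536/330000000 = 37.9879 μs; 3 hops → 113.964 μs.
Propagation delays (d/s per hop): 119.667, 60, 168.667 μs; sum = 348.333 μs.
End-to-end = 462.3 μs.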